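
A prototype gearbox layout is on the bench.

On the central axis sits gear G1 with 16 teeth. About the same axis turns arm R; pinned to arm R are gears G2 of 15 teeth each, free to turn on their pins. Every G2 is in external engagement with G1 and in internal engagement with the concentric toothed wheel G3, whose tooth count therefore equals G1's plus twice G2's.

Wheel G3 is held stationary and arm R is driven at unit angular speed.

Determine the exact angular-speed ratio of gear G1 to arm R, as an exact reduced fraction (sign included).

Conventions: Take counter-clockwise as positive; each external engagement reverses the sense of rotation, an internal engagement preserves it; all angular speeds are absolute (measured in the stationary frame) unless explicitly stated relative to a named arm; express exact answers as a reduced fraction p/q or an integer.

31/8

class = planetary set [G3 = 16+2·15 = 46; Willis about the carrier]
ring teeth: 16 + 2·15 = 46
16(ω_sun−ω_arm) = −46(ω_ring−ω_arm),  ω_ring = 0, ω_arm = 1
ω_sun = 1 − (46/16)(0−1) = 31/8
ω_out/ω_in = 31/8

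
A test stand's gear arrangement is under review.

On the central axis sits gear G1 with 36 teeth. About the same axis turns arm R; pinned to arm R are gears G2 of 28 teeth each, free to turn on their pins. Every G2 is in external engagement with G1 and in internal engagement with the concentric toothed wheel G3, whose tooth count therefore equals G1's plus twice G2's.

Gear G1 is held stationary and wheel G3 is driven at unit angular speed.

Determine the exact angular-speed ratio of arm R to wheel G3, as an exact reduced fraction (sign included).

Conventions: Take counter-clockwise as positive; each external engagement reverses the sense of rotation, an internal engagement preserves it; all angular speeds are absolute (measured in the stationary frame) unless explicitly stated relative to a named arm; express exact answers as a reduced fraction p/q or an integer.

planetary set (36T centre, 28T on arm, 92T internal) — Willis relation
ring teeth: 36 + 2·28 = 92
36(ω_sun−ω_arm) = −92(ω_ring−ω_arm),  ω_sun = 0, ω_ring = 1
36(0−ω_arm) = −92(1−ω_arm)  ⇒  128·ω_arm = 92  ⇒  ω_arm = 23/32
ω_out/ω_in = 23/32

23/32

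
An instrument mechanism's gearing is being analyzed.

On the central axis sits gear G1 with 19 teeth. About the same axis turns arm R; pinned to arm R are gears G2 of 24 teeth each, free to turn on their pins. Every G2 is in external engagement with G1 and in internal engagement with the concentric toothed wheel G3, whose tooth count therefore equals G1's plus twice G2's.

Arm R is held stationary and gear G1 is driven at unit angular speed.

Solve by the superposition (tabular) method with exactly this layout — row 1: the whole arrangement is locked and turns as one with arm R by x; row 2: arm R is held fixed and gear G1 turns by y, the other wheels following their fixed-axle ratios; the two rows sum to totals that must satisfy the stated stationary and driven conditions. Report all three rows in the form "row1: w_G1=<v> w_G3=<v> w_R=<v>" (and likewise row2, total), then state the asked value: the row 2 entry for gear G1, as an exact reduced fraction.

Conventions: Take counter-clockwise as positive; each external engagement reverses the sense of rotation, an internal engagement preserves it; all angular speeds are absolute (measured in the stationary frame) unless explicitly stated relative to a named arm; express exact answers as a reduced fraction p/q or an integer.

planetary set (19T centre, 24T on arm, 67T internal) — Willis relation
superposition row 1 [locked train]: every member turns x
row 2 — arm fixed, fixed-axis ratios: sun y, ring −(19/67)·y, arm 0
boundary: total ω_arm = x = 0 and total ω_sun = x + y = 1  ⇒  y = 1, x = 0
row 2 ring = −(19/67)·1 = -19/67
totals (row 1 + row 2): sun 0 + 1 = 1, ring 0 + (-19/67) = -19/67, arm 0 + 0 = 0
asked cell (row2, sun) = 1

row1: w_G1=0 w_G3=0 w_R=0
row2: w_G1=1 w_G3=-19/67 w_R=0
total: w_G1=1 w_G3=-19/67 w_R=0
asked value: 1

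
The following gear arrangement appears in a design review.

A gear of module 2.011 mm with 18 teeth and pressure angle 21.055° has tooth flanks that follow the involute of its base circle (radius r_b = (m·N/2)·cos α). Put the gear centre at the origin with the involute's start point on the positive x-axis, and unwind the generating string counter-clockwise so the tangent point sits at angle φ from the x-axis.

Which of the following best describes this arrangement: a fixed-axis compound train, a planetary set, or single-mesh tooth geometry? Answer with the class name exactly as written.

single-mesh tooth geometry

recognized (one wheel, involute flank): single-mesh tooth geometry, m = 2.011, N = 18
classification: single-mesh tooth geometry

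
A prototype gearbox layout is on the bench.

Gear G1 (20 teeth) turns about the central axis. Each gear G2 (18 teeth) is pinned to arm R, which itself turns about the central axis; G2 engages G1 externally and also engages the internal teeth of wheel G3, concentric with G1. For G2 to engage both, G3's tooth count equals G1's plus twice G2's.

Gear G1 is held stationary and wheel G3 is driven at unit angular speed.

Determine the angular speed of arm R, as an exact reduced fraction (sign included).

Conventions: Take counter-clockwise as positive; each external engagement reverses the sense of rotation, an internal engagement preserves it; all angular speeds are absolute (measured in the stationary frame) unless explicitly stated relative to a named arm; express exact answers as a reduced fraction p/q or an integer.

14/19

topology: planetary set — G1 20T / G2 18T / G3 56T, arm = carrier (Willis)
ring teeth: 20 + 2·18 = 56
20(ω_sun−ω_arm) = −56(ω_ring−ω_arm),  ω_sun = 0, ω_ring = 1
20(0−ω_arm) = −56(1−ω_arm)  ⇒  76·ω_arm = 56  ⇒  ω_arm = 14/19
exact speed ratio = 14/19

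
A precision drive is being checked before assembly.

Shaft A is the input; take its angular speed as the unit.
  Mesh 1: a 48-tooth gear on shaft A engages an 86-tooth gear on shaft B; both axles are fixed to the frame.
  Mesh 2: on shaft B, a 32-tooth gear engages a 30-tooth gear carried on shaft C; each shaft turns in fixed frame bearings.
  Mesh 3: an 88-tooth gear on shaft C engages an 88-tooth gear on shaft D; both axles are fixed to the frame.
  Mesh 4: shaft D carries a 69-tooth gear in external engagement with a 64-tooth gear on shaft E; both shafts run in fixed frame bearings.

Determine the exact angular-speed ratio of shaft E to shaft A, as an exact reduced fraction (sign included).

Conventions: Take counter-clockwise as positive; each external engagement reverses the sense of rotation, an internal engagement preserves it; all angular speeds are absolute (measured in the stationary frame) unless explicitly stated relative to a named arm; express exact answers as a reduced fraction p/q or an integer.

class = fixed-axis compound train [4 meshes; 4 ratios multiply, 4 sense flips]
mesh 1 [48T→86T]: running ratio 24/43, sense −
mesh 2 [32T→30T]: running ratio 128/215, sense +
mesh 3 [88T→88T]: running ratio 128/215, sense −
mesh 4 [69T→64T]: running ratio 138/215, sense +
ω_out/ω_in = 138/215

138/215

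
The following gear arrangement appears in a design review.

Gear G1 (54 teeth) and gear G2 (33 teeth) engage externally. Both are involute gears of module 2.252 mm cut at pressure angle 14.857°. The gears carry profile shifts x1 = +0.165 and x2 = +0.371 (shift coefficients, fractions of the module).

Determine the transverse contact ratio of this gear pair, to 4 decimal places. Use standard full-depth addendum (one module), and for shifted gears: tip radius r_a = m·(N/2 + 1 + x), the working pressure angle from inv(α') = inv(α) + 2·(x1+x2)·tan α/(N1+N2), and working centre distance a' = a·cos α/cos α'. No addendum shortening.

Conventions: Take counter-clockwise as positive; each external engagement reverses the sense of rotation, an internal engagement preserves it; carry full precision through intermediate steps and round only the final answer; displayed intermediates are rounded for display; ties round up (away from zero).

1.8756

recognized (one external pair, fixed centres): single-mesh tooth geometry, m = 2.252, N1 = 54, N2 = 33
base radii: r_b1 = 58.771248, r_b2 = 35.915763
tip radii: r_a1 = 63.427580, r_a2 = 40.245492
inv(α') = inv(14.857°) + 2·(+0.165+0.371)·tan α/(54+33) = 0.00924108  ⇒  α' = 17.13155°
a' = a·cos α / cos α' = 97.9620·cos 14.857°/cos 17.13155° = 99.083239
action lengths: √(r_a1²−r_b1²) = 23.853685, √(r_a2²−r_b2²) = 18.159229
base pitch p_b = π·m·cos α = 6.838345
CR = (23.853685 + 18.159229 − 99.083239·sin 17.13155°)/6.838345 = 1.875644
contact ratio ≈ 1.8756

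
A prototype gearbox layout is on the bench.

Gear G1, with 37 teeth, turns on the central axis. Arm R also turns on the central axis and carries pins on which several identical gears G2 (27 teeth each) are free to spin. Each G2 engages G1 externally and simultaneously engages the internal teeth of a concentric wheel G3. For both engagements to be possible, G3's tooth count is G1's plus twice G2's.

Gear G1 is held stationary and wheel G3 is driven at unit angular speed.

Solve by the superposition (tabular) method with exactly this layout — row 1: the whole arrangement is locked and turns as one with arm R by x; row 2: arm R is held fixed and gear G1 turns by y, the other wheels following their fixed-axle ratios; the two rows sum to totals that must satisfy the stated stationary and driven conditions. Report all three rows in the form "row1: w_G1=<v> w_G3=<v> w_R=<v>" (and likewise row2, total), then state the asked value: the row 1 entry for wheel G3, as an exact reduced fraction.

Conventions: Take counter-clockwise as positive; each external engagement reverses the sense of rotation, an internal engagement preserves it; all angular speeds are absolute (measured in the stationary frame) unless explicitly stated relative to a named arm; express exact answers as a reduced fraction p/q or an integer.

recognized (axles ride arm R): planetary set, 37/27/91 teeth
superposition row 1 [locked train]: every member turns x
superposition row 2 [arm held]: sun y, ring −(37/91)·y, arm 0
boundary: total ω_sun = x + y = 0 and total ω_ring = x − (37/91)·y = 1  ⇒  y = -91/128, x = 91/128
row 2 ring = −(37/91)·(-91/128) = 37/128
totals (row 1 + row 2): sun 91/128 + (-91/128) = 0, ring 91/128 + 37/128 = 1, arm 91/128 + 0 = 91/128
asked cell (row1, ring) = 91/128

row1: w_G1=91/128 w_G3=91/128 w_R=91/128
row2: w_G1=-91/128 w_G3=37/128 w_R=0
total: w_G1=0 w_G3=1 w_R=91/128
asked value: 91/128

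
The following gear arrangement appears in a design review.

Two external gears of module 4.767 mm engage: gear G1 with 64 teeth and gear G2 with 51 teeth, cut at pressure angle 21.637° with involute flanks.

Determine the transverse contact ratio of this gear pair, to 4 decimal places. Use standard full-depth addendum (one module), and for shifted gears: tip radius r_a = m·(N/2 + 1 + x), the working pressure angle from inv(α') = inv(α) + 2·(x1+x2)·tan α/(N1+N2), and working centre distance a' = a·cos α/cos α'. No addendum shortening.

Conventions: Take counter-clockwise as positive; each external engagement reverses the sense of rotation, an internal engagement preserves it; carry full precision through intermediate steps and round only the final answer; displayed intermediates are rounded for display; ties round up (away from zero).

1.6910

topology: single-mesh involute geometry — m = 4.767, 64T/51T pair
base radii: r_b1 = 141.795531, r_b2 = 112.993314
tip radii: r_a1 = 157.311000, r_a2 = 126.325500
no profile shift: α' = α, a' = a
action lengths: √(r_a1²−r_b1²) = 68.123256, √(r_a2²−r_b2²) = 56.485777
base pitch p_b = π·m·cos α = 13.920744
CR = (68.123256 + 56.485777 − 274.102500·sin 21.63700°)/13.920744 = 1.691046
contact ratio ≈ 1.6910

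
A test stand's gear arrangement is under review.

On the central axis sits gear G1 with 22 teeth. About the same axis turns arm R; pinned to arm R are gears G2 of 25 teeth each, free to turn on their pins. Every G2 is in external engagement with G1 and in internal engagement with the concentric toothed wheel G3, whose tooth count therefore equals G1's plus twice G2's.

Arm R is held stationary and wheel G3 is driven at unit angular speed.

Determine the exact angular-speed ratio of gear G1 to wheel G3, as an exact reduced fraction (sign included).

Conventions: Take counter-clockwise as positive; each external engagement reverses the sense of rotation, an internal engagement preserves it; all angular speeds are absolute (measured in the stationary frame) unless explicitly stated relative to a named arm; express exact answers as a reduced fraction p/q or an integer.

-36/11

topology: planetary set — G1 22T / G2 25T / G3 72T, arm = carrier (Willis)
ring teeth: 22 + 2·25 = 72
22(ω_sun−ω_arm) = −72(ω_ring−ω_arm),  ω_arm = 0, ω_ring = 1
ω_sun = 0 − (72/22)(1−0) = -36/11
ω_out/ω_in = -36/11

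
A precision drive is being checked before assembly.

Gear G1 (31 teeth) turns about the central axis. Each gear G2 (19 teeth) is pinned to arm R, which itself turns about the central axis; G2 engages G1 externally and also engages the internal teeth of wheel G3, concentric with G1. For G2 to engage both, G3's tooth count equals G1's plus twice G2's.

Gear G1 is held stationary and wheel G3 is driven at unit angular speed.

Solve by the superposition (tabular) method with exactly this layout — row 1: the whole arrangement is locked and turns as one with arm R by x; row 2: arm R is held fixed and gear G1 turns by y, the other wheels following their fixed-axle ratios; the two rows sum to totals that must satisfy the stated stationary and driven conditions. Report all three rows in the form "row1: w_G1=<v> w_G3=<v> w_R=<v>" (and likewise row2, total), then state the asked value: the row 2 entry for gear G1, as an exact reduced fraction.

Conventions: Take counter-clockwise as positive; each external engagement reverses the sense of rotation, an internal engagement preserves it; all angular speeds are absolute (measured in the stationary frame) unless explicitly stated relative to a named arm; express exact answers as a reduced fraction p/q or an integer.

class = planetary set [G3 = 31+2·19 = 69; Willis about the carrier]
row 1 — lock + rotate with arm: ω_sun = ω_ring = ω_arm = x
row 2 — arm fixed, fixed-axis ratios: sun y, ring −(31/69)·y, arm 0
boundary: total ω_sun = x + y = 0 and total ω_ring = x − (31/69)·y = 1  ⇒  y = -69/100, x = 69/100
row 2 ring = −(31/69)·(-69/100) = 31/100
totals (row 1 + row 2): sun 69/100 + (-69/100) = 0, ring 69/100 + 31/100 = 1, arm 69/100 + 0 = 69/100
asked cell (row2, sun) = -69/100

row1: w_G1=69/100 w_G3=69/100 w_R=69/100
row2: w_G1=-69/100 w_G3=31/100 w_R=0
total: w_G1=0 w_G3=1 w_R=69/100
asked value: -69/100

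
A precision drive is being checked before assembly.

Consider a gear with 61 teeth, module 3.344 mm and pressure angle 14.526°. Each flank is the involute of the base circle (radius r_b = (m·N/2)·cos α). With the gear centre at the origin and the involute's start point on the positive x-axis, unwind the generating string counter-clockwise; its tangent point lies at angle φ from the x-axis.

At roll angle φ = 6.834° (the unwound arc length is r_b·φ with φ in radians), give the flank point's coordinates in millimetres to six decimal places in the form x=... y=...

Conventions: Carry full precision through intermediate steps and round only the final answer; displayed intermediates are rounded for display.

x=99.431534 y=0.055767

class = single-mesh tooth geometry [base-circle involute, m = 3.344, 61T]
pitch radius r_p = m·N/2 = 3.344·61/2 = 101.992000
base radius r_b = r_p·cos α = 101.992000·cos 14.526° = 98.731716
roll angle φ = 6.834° = 0.11927580 rad
x = r_b·(cos φ + φ·sin φ) = 99.431534
y = r_b·(sin φ − φ·cos φ) = 0.055767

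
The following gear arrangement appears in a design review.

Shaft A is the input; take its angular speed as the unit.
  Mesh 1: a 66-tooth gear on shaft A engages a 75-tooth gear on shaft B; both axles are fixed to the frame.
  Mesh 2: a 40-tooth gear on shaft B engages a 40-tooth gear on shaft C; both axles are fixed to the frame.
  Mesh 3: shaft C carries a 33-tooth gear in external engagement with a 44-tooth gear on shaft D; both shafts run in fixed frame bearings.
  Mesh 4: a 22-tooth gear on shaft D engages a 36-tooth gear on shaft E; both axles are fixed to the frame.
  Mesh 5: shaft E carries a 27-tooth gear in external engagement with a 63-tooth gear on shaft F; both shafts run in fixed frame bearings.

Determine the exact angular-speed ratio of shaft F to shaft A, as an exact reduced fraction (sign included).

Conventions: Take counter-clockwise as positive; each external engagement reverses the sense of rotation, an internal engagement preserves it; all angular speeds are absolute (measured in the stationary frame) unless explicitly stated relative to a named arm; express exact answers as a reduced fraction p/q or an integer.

-121/700

class = fixed-axis compound train [5 meshes; 5 ratios multiply, 5 sense flips]
mesh 1 [66T→75T]: running ratio 22/25, sense −
mesh 2 [40T→40T]: running ratio 22/25, sense +
mesh 3 [33T→44T]: running ratio 33/50, sense −
mesh 4 [22T→36T]: running ratio 121/300, sense +
mesh 5 [27T→63T]: running ratio 121/700, sense −
ω_out/ω_in = -121/700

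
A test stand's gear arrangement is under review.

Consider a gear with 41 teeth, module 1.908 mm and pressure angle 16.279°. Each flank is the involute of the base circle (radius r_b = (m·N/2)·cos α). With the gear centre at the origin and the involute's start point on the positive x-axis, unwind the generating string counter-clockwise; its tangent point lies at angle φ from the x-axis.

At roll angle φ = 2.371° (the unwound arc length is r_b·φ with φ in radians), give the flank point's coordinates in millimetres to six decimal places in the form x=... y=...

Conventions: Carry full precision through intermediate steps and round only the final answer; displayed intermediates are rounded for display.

x=37.577979 y=0.000887

class = single-mesh tooth geometry [base-circle involute, m = 1.908, 41T]
pitch radius r_p = m·N/2 = 1.908·41/2 = 39.114000
base radius r_b = r_p·cos α = 39.114000·cos 16.279° = 37.545845
roll angle φ = 2.371° = 0.04138176 rad
x = r_b·(cos φ + φ·sin φ) = 37.577979
y = r_b·(sin φ − φ·cos φ) = 0.000887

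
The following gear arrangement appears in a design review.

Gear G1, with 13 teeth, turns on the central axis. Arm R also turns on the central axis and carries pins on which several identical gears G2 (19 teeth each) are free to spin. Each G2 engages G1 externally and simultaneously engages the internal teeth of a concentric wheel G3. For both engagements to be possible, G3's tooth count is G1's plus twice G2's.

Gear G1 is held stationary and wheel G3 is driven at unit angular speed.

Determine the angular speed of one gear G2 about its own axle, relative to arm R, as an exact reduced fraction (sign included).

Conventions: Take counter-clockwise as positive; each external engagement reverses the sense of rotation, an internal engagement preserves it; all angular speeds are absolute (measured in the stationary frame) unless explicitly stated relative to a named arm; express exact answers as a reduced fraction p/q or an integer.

663/1216

planetary set (13T centre, 19T on arm, 51T internal) — Willis relation
ring teeth: 13 + 2·19 = 51
13(ω_sun−ω_arm) = −51(ω_ring−ω_arm),  ω_sun = 0, ω_ring = 1
13(0−ω_arm) = −51(1−ω_arm)  ⇒  64·ω_arm = 51  ⇒  ω_arm = 51/64
sun–planet mesh: 13·(0−51/64) = −19·(ω_p−ω_arm)  ⇒  ω_p−ω_arm = 663/1216
exact speed ratio = 663/1216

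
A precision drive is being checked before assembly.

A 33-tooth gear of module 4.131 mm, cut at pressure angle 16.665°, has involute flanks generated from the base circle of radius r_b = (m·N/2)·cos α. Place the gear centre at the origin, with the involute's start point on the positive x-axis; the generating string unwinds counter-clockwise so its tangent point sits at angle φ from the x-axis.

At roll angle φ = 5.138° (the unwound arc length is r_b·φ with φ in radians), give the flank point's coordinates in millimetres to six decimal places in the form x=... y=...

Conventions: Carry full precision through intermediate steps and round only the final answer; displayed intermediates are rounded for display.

recognized (one wheel, involute flank): single-mesh tooth geometry, m = 4.131, N = 33
pitch radius r_p = m·N/2 = 4.131·33/2 = 68.161500
base radius r_b = r_p·cos α = 68.161500·cos 16.665° = 65.298571
roll angle φ = 5.138° = 0.08967502 rad
x = r_b·(cos φ + φ·sin φ) = 65.560596
y = r_b·(sin φ − φ·cos φ) = 0.015684

x=65.560596 y=0.015684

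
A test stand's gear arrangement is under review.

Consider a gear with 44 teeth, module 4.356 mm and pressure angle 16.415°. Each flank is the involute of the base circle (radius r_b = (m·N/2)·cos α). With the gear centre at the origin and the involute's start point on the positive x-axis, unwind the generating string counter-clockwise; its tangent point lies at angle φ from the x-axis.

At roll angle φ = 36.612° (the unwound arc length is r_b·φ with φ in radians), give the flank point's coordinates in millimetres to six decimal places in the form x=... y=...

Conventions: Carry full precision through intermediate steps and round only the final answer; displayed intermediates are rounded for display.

x=108.820736 y=7.673283

recognized (one wheel, involute flank): single-mesh tooth geometry, m = 4.356, N = 44
pitch radius r_p = m·N/2 = 4.356·44/2 = 95.832000
base radius r_b = r_p·cos α = 95.832000·cos 16.415° = 91.925890
roll angle φ = 36.612° = 0.63899995 rad
x = r_b·(cos φ + φ·sin φ) = 108.820736
y = r_b·(sin φ − φ·cos φ) = 7.673283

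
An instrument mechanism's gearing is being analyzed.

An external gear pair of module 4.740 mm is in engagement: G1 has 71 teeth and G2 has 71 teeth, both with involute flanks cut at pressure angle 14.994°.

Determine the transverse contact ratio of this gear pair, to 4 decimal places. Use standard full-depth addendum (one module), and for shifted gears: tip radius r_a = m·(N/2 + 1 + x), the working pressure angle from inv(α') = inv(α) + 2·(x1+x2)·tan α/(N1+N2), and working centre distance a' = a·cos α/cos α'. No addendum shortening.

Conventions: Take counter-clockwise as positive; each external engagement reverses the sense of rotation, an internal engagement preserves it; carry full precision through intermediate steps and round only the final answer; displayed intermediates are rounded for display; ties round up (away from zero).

single-mesh involute tooth geometry (71T engaging 71T at module 4.740)
base radii: r_b1 = 162.540899, r_b2 = 162.540899
tip radii: r_a1 = 173.010000, r_a2 = 173.010000
no profile shift: α' = α, a' = a
action lengths: √(r_a1²−r_b1²) = 59.269861, √(r_a2²−r_b2²) = 59.269861
base pitch p_b = π·m·cos α = 14.384149
CR = (59.269861 + 59.269861 − 336.540000·sin 14.99400°)/14.384149 = 2.187881
contact ratio ≈ 2.1879

2.1879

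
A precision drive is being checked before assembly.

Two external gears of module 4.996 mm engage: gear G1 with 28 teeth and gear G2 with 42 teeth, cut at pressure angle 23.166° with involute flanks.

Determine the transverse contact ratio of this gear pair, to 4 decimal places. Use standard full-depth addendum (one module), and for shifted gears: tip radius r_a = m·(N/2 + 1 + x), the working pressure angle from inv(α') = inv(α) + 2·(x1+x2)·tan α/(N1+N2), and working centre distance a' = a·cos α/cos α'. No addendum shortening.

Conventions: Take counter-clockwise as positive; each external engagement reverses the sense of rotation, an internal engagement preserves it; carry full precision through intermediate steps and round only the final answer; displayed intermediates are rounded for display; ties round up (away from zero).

single-mesh involute tooth geometry (28T engaging 42T at module 4.996)
base radii: r_b1 = 64.304342, r_b2 = 96.456512
tip radii: r_a1 = 74.940000, r_a2 = 109.912000
no profile shift: α' = α, a' = a
action lengths: √(r_a1²−r_b1²) = 38.483181, √(r_a2²−r_b2²) = 52.695246
base pitch p_b = π·m·cos α = 14.429861
CR = (38.483181 + 52.695246 − 174.860000·sin 23.16600°)/14.429861 = 1.551583
contact ratio ≈ 1.5516

1.5516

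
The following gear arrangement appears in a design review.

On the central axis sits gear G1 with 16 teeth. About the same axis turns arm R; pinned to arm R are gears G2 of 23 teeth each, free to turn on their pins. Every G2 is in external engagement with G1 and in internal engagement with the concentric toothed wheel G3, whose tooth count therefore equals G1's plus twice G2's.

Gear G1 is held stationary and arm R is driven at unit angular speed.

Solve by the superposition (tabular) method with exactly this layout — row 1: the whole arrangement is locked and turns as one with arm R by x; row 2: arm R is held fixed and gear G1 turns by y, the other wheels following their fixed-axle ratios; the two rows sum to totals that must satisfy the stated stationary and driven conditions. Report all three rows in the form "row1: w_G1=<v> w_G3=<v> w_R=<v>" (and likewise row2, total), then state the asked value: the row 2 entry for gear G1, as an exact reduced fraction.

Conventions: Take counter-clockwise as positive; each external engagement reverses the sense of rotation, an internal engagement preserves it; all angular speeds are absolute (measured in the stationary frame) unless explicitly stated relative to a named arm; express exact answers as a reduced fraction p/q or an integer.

row1: w_G1=1 w_G3=1 w_R=1
row2: w_G1=-1 w_G3=8/31 w_R=0
total: w_G1=0 w_G3=39/31 w_R=1
asked value: -1

topology: planetary set — G1 16T / G2 23T / G3 62T, arm = carrier (Willis)
superposition row 1 [locked train]: every member turns x
row 2 — arm fixed, fixed-axis ratios: sun y, ring −(16/62)·y, arm 0
boundary: total ω_sun = x + y = 0 and total ω_arm = x = 1  ⇒  y = -1, x = 1
row 2 ring = −(16/62)·(-1) = 8/31
totals (row 1 + row 2): sun 1 + (-1) = 0, ring 1 + 8/31 = 39/31, arm 1 + 0 = 1
asked cell (row2, sun) = -1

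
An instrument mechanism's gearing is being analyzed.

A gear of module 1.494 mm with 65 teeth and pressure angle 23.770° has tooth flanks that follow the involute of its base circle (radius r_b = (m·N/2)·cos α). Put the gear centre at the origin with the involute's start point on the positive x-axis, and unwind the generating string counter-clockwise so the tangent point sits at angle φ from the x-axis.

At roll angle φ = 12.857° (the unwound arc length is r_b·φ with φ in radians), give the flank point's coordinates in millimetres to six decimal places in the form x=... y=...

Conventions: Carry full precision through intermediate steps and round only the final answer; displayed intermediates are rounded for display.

x=45.540844 y=0.166524

topology: single-mesh involute geometry — m = 1.494, N = 65
pitch radius r_p = m·N/2 = 1.494·65/2 = 48.555000
base radius r_b = r_p·cos α = 48.555000·cos 23.770° = 44.436120
roll angle φ = 12.857° = 0.22439698 rad
x = r_b·(cos φ + φ·sin φ) = 45.540844
y = r_b·(sin φ − φ·cos φ) = 0.166524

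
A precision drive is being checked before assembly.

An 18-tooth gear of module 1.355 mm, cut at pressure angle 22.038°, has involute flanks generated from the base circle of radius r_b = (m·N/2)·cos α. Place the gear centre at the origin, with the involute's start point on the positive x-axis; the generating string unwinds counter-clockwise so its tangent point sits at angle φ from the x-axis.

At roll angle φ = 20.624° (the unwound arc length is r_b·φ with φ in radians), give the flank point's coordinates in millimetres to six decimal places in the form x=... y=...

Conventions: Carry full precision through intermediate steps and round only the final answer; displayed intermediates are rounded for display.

x=12.012745 y=0.173470

recognized (one wheel, involute flank): single-mesh tooth geometry, m = 1.355, N = 18
pitch radius r_p = m·N/2 = 1.355·18/2 = 12.195000
base radius r_b = r_p·cos α = 12.195000·cos 22.038° = 11.303975
roll angle φ = 20.624° = 0.35995670 rad
x = r_b·(cos φ + φ·sin φ) = 12.012745
y = r_b·(sin φ − φ·cos φ) = 0.173470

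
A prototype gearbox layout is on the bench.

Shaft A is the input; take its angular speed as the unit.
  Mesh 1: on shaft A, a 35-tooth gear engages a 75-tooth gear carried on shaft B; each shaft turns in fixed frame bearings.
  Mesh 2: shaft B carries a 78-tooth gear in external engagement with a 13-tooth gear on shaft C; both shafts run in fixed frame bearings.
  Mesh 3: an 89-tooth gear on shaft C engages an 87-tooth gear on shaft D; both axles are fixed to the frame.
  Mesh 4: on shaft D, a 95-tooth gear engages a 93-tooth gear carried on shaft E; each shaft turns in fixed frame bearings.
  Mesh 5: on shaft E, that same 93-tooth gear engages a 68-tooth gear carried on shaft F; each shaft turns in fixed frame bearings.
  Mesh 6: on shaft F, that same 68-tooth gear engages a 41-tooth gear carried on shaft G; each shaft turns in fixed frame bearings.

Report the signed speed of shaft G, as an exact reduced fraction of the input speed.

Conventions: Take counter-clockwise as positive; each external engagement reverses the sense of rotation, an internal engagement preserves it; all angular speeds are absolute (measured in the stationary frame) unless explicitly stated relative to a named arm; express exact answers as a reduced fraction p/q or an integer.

23674/3567

6-mesh fixed-axis compound train (all bearings frame-fixed)
mesh 1 [35T→75T]: |ω|/ω_in = 1×35/75 = 7/15, sense flips to −
mesh 2 [78T→13T]: |ω|/ω_in = (7/15)×78/13 = 14/5, sense flips to +
mesh 3 [89T→87T]: |ω|/ω_in = (14/5)×89/87 = 1246/435, sense flips to −
mesh 4 [95T→93T]: |ω|/ω_in = (1246/435)×95/93 = 23674/8091, sense flips to +
mesh 5 [93T→68T]: |ω|/ω_in = (23674/8091)×93/68 = 11837/2958, sense flips to −
mesh 6 [68T→41T]: |ω|/ω_in = (11837/2958)×68/41 = 23674/3567, sense flips to +
signed output speed (× input speed) = 23674/3567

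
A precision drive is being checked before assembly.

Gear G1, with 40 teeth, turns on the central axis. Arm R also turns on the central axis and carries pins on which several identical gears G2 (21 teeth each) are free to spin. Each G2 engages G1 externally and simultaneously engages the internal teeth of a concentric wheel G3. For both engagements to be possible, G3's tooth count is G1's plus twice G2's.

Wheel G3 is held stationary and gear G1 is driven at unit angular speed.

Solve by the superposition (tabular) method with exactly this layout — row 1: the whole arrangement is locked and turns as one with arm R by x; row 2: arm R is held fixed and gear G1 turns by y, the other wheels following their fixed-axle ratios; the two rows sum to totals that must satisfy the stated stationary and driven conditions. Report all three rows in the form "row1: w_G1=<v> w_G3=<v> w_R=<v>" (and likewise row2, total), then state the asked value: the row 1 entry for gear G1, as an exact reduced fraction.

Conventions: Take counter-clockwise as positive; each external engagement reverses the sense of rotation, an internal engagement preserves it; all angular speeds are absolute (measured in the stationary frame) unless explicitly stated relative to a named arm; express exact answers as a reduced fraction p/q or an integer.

class = planetary set [G3 = 40+2·21 = 82; Willis about the carrier]
row 1 (train locked, turned with arm): all members turn x
row 2 (arm held, sun turns y): ω_ring = −(40/82)·y, ω_arm = 0
boundary: total ω_ring = x − (40/82)·y = 0 and total ω_sun = x + y = 1  ⇒  y = 41/61, x = 20/61
row 2 ring = −(40/82)·41/61 = -20/61
totals (row 1 + row 2): sun 20/61 + 41/61 = 1, ring 20/61 + (-20/61) = 0, arm 20/61 + 0 = 20/61
asked cell (row1, sun) = 20/61

row1: w_G1=20/61 w_G3=20/61 w_R=20/61
row2: w_G1=41/61 w_G3=-20/61 w_R=0
total: w_G1=1 w_G3=0 w_R=20/61
asked value: 20/61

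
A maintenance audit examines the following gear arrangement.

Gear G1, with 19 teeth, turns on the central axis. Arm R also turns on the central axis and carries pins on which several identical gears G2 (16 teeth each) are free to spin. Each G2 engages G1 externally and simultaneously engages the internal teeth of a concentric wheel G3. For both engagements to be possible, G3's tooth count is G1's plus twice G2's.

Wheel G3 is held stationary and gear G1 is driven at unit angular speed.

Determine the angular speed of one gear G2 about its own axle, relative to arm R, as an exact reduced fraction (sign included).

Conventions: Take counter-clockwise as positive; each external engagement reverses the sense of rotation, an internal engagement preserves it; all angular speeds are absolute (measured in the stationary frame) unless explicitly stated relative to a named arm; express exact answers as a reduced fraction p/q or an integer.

-969/1120

planetary set (19T centre, 16T on arm, 51T internal) — Willis relation
ring teeth: 19 + 2·16 = 51
19(ω_sun−ω_arm) = −51(ω_ring−ω_arm),  ω_ring = 0, ω_sun = 1
19(1−ω_arm) = −51(0−ω_arm)  ⇒  70·ω_arm = 19  ⇒  ω_arm = 19/70
sun–planet mesh: 19·(1−19/70) = −16·(ω_p−ω_arm)  ⇒  ω_p−ω_arm = -969/1120
exact speed ratio = -969/1120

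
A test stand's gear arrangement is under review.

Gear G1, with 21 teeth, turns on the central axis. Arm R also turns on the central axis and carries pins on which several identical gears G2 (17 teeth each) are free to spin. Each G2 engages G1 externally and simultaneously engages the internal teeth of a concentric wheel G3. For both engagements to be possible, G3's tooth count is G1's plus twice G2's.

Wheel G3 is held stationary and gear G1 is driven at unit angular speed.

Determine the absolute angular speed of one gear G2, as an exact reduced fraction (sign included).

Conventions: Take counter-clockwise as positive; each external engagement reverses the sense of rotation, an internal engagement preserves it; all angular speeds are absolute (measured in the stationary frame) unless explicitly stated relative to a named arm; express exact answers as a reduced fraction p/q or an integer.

topology: planetary set — G1 21T / G2 17T / G3 55T, arm = carrier (Willis)
ring teeth: 21 + 2·17 = 55
21(ω_sun−ω_arm) = −55(ω_ring−ω_arm),  ω_ring = 0, ω_sun = 1
21(1−ω_arm) = −55(0−ω_arm)  ⇒  76·ω_arm = 21  ⇒  ω_arm = 21/76
sun–planet mesh: 21·(1−21/76) = −17·(ω_p−ω_arm)  ⇒  ω_p−ω_arm = -1155/1292
ω_p = 21/76 − 1155/1292 = -21/34
exact speed ratio = -21/34

-21/34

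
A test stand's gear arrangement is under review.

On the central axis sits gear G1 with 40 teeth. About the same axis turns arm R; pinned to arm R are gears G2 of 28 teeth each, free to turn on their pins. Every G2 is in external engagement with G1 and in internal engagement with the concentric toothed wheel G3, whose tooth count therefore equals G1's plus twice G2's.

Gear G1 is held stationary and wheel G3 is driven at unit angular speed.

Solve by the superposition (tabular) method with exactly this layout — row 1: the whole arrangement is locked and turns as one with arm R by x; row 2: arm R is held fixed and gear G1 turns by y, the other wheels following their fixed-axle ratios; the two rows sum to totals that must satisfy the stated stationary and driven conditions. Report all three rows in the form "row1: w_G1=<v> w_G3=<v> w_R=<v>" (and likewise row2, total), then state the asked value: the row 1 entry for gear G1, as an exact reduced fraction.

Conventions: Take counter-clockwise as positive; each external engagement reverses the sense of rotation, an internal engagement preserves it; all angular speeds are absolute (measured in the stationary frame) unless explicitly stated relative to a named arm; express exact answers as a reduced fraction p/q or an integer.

planetary set (40T centre, 28T on arm, 96T internal) — Willis relation
row 1: whole set turns with the arm by x
row 2 — arm fixed, fixed-axis ratios: sun y, ring −(40/96)·y, arm 0
boundary: total ω_sun = x + y = 0 and total ω_ring = x − (40/96)·y = 1  ⇒  y = -12/17, x = 12/17
row 2 ring = −(40/96)·(-12/17) = 5/17
totals (row 1 + row 2): sun 12/17 + (-12/17) = 0, ring 12/17 + 5/17 = 1, arm 12/17 + 0 = 12/17
asked cell (row1, sun) = 12/17

row1: w_G1=12/17 w_G3=12/17 w_R=12/17
row2: w_G1=-12/17 w_G3=5/17 w_R=0
total: w_G1=0 w_G3=1 w_R=12/17
asked value: 12/17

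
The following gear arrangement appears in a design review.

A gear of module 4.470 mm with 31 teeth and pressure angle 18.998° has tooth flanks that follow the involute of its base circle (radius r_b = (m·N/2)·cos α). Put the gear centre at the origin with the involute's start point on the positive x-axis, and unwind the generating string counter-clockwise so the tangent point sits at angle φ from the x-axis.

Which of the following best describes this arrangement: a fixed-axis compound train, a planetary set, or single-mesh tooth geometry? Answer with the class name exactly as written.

single-mesh tooth geometry

single-mesh involute tooth geometry (31T wheel at module 4.470)
classification: single-mesh tooth geometry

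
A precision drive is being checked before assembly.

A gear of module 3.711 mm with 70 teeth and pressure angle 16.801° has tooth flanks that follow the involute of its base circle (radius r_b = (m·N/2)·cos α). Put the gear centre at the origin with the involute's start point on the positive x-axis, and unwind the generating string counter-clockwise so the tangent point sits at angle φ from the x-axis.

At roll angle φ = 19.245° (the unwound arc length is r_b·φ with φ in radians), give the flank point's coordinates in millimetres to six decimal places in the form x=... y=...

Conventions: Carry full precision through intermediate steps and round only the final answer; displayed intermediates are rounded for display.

x=131.158325 y=1.552997

recognized (one wheel, involute flank): single-mesh tooth geometry, m = 3.711, N = 70
pitch radius r_p = m·N/2 = 3.711·70/2 = 129.885000
base radius r_b = r_p·cos α = 129.885000·cos 16.801° = 124.340788
roll angle φ = 19.245° = 0.33588861 rad
x = r_b·(cos φ + φ·sin φ) = 131.158325
y = r_b·(sin φ − φ·cos φ) = 1.552997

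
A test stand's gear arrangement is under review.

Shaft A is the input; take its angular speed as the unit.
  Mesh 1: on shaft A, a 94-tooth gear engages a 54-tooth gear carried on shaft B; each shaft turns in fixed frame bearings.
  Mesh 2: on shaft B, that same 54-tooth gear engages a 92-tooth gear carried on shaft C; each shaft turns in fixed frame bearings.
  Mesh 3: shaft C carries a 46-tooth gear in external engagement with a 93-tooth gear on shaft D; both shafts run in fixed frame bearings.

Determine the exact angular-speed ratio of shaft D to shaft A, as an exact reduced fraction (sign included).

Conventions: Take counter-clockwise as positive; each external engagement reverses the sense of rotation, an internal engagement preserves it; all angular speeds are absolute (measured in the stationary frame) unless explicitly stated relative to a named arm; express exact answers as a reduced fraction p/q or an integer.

class = fixed-axis compound train [3 meshes; 3 ratios multiply, 3 sense flips]
mesh 1 [94T→54T]: running ratio 47/27, sense −
mesh 2 [54T→92T]: running ratio 47/46, sense +
mesh 3 [46T→93T]: running ratio 47/93, sense −
ω_out/ω_in = -47/93

-47/93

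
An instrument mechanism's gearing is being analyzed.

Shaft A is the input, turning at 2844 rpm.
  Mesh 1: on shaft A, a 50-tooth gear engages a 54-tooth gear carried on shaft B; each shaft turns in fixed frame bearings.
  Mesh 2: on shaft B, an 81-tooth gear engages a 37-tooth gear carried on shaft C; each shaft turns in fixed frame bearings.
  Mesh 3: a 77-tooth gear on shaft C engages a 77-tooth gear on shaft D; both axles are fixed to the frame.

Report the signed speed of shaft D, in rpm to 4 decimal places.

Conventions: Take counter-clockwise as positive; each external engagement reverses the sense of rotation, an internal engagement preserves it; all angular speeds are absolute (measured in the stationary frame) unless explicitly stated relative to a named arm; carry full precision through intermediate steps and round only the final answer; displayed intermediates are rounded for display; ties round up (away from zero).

topology: fixed-axis compound train — 3 meshes, A→D
mesh 1 [50T→54T]: ω = 2844.0000×50/54 = 2633.3333 rpm, sense flips to −
mesh 2 [81T→37T]: ω = 2633.3333×81/37 = 5764.8649 rpm, sense flips to +
mesh 3 [77T→77T]: ω = 5764.8649×77/77 = 5764.8649 rpm, sense flips to −
signed output speed = -5764.8649 rpm

-5764.8649 rpm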